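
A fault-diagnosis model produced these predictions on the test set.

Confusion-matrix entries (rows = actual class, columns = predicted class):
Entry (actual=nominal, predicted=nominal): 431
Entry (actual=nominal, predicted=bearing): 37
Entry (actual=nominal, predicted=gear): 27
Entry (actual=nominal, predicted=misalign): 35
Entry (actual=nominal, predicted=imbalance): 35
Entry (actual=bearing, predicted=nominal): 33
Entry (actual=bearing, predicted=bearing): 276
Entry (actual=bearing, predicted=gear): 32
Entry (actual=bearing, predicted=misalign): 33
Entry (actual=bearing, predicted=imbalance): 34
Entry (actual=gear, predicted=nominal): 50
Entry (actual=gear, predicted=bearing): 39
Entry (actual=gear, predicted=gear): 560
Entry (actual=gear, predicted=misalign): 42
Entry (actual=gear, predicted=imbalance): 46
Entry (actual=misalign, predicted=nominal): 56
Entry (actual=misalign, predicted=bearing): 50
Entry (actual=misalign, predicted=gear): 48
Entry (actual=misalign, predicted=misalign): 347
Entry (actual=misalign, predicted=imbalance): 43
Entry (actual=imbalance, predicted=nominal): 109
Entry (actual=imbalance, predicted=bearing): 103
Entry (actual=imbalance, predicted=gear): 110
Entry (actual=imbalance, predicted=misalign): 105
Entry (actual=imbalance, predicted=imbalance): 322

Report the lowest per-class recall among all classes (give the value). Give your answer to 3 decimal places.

Per-class recall (TP/(TP+FN)):
  nominal: TP=431, FN=37+27+35+35=134 → 431/565 = 0.7628
  bearing: TP=276, FN=33+32+33+34=132 → 276/408 = 0.6765
  gear: TP=560, FN=50+39+42+46=177 → 560/737 = 0.7598
  misalign: TP=347, FN=56+50+48+43=197 → 347/544 = 0.6379
  imbalance: TP=322, FN=109+103+110+105=427 → 322/749 = 0.4299
Lowest is class 'imbalance' with recall = 0.430.

0.430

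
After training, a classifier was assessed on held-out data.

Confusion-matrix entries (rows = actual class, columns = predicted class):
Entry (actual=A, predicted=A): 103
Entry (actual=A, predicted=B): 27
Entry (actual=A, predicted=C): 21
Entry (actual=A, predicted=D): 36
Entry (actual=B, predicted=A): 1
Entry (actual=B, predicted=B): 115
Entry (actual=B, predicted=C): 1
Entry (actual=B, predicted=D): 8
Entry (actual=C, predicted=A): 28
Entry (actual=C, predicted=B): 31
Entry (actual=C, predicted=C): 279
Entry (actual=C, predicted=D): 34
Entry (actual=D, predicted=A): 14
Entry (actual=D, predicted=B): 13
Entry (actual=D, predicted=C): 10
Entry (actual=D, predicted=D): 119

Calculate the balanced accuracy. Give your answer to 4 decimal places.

Balanced accuracy = mean of per-class recall.
  A: recall = 103/187 = 0.55080
  B: recall = 115/125 = 0.92000
  C: recall = 279/372 = 0.75000
  D: recall = 119/156 = 0.76282
Mean = (0.55080 + 0.92000 + 0.75000 + 0.76282) / 4 = 0.7459

0.7459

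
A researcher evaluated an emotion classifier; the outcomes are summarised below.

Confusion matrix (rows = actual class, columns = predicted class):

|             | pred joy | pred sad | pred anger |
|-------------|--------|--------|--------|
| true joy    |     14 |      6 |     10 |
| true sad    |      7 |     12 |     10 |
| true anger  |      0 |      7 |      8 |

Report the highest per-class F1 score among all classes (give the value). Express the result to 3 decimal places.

0.549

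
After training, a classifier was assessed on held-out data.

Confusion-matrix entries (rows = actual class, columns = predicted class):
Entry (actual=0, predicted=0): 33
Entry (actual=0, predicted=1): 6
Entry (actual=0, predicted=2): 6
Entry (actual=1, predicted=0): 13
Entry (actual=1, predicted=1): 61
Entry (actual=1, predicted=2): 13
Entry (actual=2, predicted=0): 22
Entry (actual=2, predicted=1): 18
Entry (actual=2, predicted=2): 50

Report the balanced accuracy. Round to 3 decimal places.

0.663

Balanced accuracy = mean of per-class recall.
  0: recall = 33/45 = 0.7333
  1: recall = 61/87 = 0.7011
  2: recall = 50/90 = 0.5556
Mean = (0.7333 + 0.7011 + 0.5556) / 3 = 0.663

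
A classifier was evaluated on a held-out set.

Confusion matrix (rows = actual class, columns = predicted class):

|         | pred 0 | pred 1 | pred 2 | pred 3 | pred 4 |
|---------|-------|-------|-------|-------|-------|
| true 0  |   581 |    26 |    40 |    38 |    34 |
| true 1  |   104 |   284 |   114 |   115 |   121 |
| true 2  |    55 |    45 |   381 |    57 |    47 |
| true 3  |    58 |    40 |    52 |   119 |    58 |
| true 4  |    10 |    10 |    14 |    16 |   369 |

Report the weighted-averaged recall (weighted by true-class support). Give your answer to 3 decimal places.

0.622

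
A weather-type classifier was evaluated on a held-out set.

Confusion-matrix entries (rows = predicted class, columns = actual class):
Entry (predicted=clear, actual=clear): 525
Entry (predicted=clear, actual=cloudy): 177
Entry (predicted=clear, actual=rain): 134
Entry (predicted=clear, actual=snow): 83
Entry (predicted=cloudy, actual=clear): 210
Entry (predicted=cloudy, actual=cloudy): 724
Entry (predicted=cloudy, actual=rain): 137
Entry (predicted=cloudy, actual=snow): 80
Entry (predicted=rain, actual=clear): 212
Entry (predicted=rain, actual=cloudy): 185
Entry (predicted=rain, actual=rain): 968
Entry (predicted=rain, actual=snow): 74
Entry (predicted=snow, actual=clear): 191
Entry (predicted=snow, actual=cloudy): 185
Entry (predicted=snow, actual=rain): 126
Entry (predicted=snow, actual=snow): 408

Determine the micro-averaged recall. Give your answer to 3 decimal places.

Micro-averaging pools counts across classes: ΣTP=2625, ΣFP=1794, ΣFN=1794.
Micro-recall = TP/(TP+FN) on pooled counts = 0.594 (equals overall accuracy in single-label multiclass).

0.594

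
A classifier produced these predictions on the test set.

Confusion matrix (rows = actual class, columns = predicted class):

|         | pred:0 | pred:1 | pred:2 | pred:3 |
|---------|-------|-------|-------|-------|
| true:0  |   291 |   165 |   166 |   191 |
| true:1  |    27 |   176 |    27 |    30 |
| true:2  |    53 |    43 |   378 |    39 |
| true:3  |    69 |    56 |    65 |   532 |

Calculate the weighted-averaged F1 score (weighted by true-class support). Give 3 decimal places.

Per-class F1 score (2·TP/(2·TP+FP+FN)):
  0: TP=291, FP=27+53+69=149, FN=165+166+191=522 → 582/1253 = 0.4645
  1: TP=176, FP=165+43+56=264, FN=27+27+30=84 → 352/700 = 0.5029
  2: TP=378, FP=166+27+65=258, FN=53+43+39=135 → 756/1149 = 0.6580
  3: TP=532, FP=191+30+39=260, FN=69+56+65=190 → 1064/1514 = 0.7028
Weighted-F1 score = Σ (supportᵢ/N)·F1 scoreᵢ with N=2308: (813/2308)·0.4645 + (260/2308)·0.5029 + (513/2308)·0.6580 + (722/2308)·0.7028 = 0.586

0.586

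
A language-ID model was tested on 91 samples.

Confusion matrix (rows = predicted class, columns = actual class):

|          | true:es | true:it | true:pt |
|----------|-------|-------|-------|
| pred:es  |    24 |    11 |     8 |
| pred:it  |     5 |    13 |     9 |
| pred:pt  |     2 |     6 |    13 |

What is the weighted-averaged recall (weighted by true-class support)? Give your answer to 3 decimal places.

Per-class recall (TP/(TP+FN)):
  es: TP=24, FN=5+2=7 → 24/31 = 0.7742
  it: TP=13, FN=11+6=17 → 13/30 = 0.4333
  pt: TP=13, FN=8+9=17 → 13/30 = 0.4333
Weighted-recall = Σ (supportᵢ/N)·recallᵢ with N=91: (31/91)·0.7742 + (30/91)·0.4333 + (30/91)·0.4333 = 0.549

0.549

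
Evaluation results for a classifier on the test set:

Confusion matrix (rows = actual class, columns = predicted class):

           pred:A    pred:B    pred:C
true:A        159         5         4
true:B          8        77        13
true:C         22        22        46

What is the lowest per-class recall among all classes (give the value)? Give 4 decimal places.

Per-class recall (TP/(TP+FN)):
  A: TP=159, FN=5+4=9 → 159/168 = 0.94643
  B: TP=77, FN=8+13=21 → 77/98 = 0.78571
  C: TP=46, FN=22+22=44 → 46/90 = 0.51111
Lowest is class 'C' with recall = 0.5111.

0.5111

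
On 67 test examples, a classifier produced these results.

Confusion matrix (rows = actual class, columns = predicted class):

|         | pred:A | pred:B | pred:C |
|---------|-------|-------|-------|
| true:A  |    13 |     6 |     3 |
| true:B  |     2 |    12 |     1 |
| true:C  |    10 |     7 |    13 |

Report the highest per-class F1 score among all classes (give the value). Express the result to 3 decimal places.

0.600

Per-class F1 score (2·TP/(2·TP+FP+FN)):
  A: TP=13, FP=2+10=12, FN=6+3=9 → 26/47 = 0.5532
  B: TP=12, FP=6+7=13, FN=2+1=3 → 24/40 = 0.6000
  C: TP=13, FP=3+1=4, FN=10+7=17 → 26/47 = 0.5532
Highest is class 'B' with F1 score = 0.600.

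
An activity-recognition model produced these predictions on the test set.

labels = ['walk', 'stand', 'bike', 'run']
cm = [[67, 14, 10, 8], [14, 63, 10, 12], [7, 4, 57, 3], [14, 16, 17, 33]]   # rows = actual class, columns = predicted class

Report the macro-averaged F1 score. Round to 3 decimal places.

Per-class F1 score (2·TP/(2·TP+FP+FN)):
  walk: TP=67, FP=14+7+14=35, FN=14+10+8=32 → 134/201 = 0.6667
  stand: TP=63, FP=14+4+16=34, FN=14+10+12=36 → 126/196 = 0.6429
  bike: TP=57, FP=10+10+17=37, FN=7+4+3=14 → 114/165 = 0.6909
  run: TP=33, FP=8+12+3=23, FN=14+16+17=47 → 66/136 = 0.4853
Macro-F1 score = mean = (0.6667 + 0.6429 + 0.6909 + 0.4853) / 4 = 0.621

0.621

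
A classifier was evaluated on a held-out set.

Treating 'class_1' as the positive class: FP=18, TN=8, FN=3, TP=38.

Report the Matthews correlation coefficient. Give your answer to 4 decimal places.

0.3085

MCC = (TP·TN − FP·FN) / √((TP+FP)(TP+FN)(TN+FP)(TN+FN))
Numerator = 38·8 − 18·3 = 250
Denominator = √(56·41·26·11) = √656656 = 810.3431
MCC = 250 / 810.3431 = 0.3085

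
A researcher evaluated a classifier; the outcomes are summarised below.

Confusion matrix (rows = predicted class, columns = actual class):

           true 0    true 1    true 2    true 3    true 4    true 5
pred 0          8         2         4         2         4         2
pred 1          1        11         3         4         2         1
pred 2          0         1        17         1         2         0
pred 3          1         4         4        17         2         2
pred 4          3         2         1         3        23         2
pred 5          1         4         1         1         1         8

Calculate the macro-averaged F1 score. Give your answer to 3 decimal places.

0.561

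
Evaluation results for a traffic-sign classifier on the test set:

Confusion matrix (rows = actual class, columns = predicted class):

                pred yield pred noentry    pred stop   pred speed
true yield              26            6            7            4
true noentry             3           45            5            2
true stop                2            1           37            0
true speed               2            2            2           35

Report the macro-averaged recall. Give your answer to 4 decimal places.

0.8004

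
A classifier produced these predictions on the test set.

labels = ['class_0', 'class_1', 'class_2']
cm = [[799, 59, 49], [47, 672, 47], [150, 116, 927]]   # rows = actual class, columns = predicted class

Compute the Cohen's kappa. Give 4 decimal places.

0.7535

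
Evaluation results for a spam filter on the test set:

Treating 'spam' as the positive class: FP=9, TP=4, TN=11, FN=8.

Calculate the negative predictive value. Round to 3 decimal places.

0.579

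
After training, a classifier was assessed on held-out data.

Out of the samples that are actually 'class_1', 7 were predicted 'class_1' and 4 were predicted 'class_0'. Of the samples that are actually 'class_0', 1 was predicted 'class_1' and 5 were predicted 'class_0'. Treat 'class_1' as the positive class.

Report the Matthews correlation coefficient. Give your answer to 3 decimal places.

MCC = (TP·TN − FP·FN) / √((TP+FP)(TP+FN)(TN+FP)(TN+FN))
Numerator = 7·5 − 1·4 = 31
Denominator = √(8·11·6·9) = √4752 = 68.9348
MCC = 31 / 68.9348 = 0.450

0.450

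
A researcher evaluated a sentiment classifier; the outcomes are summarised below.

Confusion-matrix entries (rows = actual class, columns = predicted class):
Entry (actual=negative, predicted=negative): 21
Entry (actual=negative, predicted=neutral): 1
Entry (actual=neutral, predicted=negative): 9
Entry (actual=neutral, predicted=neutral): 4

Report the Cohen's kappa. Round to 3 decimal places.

Observed agreement pₒ = trace/N = 25/35 = 0.7143
Expected agreement pₑ = Σ (rowᵢ·colᵢ)/N² = (22·30 + 13·5)/35² = 0.5918
κ = (pₒ − pₑ)/(1 − pₑ) = (0.7143 − 0.5918)/(1 − 0.5918) = 0.300

0.300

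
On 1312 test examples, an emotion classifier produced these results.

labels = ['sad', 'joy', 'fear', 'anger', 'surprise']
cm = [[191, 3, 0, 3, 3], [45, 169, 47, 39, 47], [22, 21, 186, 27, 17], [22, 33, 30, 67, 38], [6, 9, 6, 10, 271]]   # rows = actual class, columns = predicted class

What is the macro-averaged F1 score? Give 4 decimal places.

Per-class F1 score (2·TP/(2·TP+FP+FN)):
  sad: TP=191, FP=45+22+22+6=95, FN=3+0+3+3=9 → 382/486 = 0.78601
  joy: TP=169, FP=3+21+33+9=66, FN=45+47+39+47=178 → 338/582 = 0.58076
  fear: TP=186, FP=0+47+30+6=83, FN=22+21+27+17=87 → 372/542 = 0.68635
  anger: TP=67, FP=3+39+27+10=79, FN=22+33+30+38=123 → 134/336 = 0.39881
  surprise: TP=271, FP=3+47+17+38=105, FN=6+9+6+10=31 → 542/678 = 0.79941
Macro-F1 score = mean = (0.78601 + 0.58076 + 0.68635 + 0.39881 + 0.79941) / 5 = 0.6503

0.6503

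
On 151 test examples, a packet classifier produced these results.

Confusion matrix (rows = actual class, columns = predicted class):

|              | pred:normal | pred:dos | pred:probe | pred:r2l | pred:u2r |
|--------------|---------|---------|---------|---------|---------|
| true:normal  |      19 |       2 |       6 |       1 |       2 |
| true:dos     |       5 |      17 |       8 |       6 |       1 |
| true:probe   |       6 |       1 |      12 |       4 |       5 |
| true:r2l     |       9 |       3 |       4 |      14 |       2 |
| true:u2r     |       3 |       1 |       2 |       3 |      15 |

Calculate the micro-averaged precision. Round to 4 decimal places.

0.5099

Micro-averaging pools counts across classes: ΣTP=77, ΣFP=74, ΣFN=74.
Micro-precision = TP/(TP+FP) on pooled counts = 0.5099 (equals overall accuracy in single-label multiclass).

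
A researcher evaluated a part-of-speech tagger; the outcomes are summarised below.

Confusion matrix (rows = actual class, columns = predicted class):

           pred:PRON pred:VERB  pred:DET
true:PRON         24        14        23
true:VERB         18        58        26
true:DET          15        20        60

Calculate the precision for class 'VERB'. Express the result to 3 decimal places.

0.630

Treat 'VERB' as positive and all other classes as negative.
precision = TP/(TP+FP).
VERB: TP=58, FP=14+20=34 → 58/92 = 0.6304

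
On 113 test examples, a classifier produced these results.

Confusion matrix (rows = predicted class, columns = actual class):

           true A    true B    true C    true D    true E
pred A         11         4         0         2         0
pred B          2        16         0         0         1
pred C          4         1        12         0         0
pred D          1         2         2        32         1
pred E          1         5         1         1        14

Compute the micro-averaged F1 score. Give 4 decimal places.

Micro-averaging pools counts across classes: ΣTP=85, ΣFP=28, ΣFN=28.
Micro-F1 score = 2·TP/(2·TP+FP+FN) on pooled counts = 0.7522 (equals overall accuracy in single-label multiclass).

0.7522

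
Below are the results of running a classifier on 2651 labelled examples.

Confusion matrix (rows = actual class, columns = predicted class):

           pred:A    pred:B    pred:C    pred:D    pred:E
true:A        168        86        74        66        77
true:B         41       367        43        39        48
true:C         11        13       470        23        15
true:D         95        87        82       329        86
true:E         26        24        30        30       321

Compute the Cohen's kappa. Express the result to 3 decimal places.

Observed agreement pₒ = trace/N = 1655/2651 = 0.6243
Expected agreement pₑ = Σ (rowᵢ·colᵢ)/N² = (471·341 + 538·577 + 532·699 + 679·487 + 431·547)/2651² = 0.2005
κ = (pₒ − pₑ)/(1 − pₑ) = (0.6243 − 0.2005)/(1 − 0.2005) = 0.530

0.530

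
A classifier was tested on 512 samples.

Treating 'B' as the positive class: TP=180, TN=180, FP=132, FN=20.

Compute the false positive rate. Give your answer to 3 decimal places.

FPR = FP/(FP+TN) = 132/(132+180) = 0.423

0.423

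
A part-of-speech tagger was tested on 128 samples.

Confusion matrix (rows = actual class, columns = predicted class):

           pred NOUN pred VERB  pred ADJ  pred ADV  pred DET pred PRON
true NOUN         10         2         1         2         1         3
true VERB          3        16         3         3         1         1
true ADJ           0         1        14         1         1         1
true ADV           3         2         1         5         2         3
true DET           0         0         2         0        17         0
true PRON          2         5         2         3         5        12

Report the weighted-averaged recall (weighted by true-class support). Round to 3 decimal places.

Per-class recall (TP/(TP+FN)):
  NOUN: TP=10, FN=2+1+2+1+3=9 → 10/19 = 0.5263
  VERB: TP=16, FN=3+3+3+1+1=11 → 16/27 = 0.5926
  ADJ: TP=14, FN=0+1+1+1+1=4 → 14/18 = 0.7778
  ADV: TP=5, FN=3+2+1+2+3=11 → 5/16 = 0.3125
  DET: TP=17, FN=0+0+2+0+0=2 → 17/19 = 0.8947
  PRON: TP=12, FN=2+5+2+3+5=17 → 12/29 = 0.4138
Weighted-recall = Σ (supportᵢ/N)·recallᵢ with N=128: (19/128)·0.5263 + (27/128)·0.5926 + (18/128)·0.7778 + (16/128)·0.3125 + (19/128)·0.8947 + (29/128)·0.4138 = 0.578

0.578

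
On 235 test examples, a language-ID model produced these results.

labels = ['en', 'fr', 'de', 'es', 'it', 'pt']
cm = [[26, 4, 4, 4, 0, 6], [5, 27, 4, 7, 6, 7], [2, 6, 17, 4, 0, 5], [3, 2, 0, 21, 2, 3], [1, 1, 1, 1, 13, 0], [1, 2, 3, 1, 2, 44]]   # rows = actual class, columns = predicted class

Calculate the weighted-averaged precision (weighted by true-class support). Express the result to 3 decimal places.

Per-class precision (TP/(TP+FP)):
  en: TP=26, FP=5+2+3+1+1=12 → 26/38 = 0.6842
  fr: TP=27, FP=4+6+2+1+2=15 → 27/42 = 0.6429
  de: TP=17, FP=4+4+0+1+3=12 → 17/29 = 0.5862
  es: TP=21, FP=4+7+4+1+1=17 → 21/38 = 0.5526
  it: TP=13, FP=0+6+0+2+2=10 → 13/23 = 0.5652
  pt: TP=44, FP=6+7+5+3+0=21 → 44/65 = 0.6769
Weighted-precision = Σ (supportᵢ/N)·precisionᵢ with N=235: (44/235)·0.6842 + (56/235)·0.6429 + (34/235)·0.5862 + (31/235)·0.5526 + (17/235)·0.5652 + (53/235)·0.6769 = 0.633

0.633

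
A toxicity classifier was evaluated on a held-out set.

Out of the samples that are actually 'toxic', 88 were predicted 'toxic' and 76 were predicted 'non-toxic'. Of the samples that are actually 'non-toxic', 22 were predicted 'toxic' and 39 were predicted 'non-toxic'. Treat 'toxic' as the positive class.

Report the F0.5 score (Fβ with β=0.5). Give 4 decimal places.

0.7285

Fβ = (1+β²)·TP / ((1+β²)·TP + β²·FN + FP), with β²=1/4
= 1.25·88 / (1.25·88 + 0.25·76 + 22) = 0.7285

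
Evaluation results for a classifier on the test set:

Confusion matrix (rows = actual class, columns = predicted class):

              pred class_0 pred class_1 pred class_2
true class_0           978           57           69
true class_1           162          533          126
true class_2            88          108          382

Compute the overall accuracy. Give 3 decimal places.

Accuracy = trace / total = (978+533+382=1893) / 2503 = 1893/2503 = 0.756

0.756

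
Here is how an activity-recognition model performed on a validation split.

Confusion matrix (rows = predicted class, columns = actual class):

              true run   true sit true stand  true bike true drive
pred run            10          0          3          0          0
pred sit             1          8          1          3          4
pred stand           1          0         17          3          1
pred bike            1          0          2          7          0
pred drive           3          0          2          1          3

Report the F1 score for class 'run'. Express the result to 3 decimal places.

0.690

Treat 'run' as positive and all other classes as negative.
F1 score = 2·TP/(2·TP+FP+FN).
run: TP=10, FP=0+3+0+0=3, FN=1+1+1+3=6 → 20/29 = 0.6897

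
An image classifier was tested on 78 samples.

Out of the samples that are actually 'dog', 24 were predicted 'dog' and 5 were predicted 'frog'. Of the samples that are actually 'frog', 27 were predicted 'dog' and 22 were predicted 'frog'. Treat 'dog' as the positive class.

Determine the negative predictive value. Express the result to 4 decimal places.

0.8148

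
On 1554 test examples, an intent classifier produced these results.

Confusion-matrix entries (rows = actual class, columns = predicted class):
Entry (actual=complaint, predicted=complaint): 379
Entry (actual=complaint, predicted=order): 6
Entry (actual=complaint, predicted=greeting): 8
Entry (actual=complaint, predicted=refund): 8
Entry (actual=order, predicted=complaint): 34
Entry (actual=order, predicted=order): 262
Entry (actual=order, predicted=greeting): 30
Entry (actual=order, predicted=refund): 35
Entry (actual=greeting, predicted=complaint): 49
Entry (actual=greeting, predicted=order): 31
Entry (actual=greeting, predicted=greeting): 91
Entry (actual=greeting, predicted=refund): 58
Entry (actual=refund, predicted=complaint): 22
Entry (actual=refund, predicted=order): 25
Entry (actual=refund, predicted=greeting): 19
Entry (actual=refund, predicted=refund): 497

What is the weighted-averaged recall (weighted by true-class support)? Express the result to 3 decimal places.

Per-class recall (TP/(TP+FN)):
  complaint: TP=379, FN=6+8+8=22 → 379/401 = 0.9451
  order: TP=262, FN=34+30+35=99 → 262/361 = 0.7258
  greeting: TP=91, FN=49+31+58=138 → 91/229 = 0.3974
  refund: TP=497, FN=22+25+19=66 → 497/563 = 0.8828
Weighted-recall = Σ (supportᵢ/N)·recallᵢ with N=1554: (401/1554)·0.9451 + (361/1554)·0.7258 + (229/1554)·0.3974 + (563/1554)·0.8828 = 0.791

0.791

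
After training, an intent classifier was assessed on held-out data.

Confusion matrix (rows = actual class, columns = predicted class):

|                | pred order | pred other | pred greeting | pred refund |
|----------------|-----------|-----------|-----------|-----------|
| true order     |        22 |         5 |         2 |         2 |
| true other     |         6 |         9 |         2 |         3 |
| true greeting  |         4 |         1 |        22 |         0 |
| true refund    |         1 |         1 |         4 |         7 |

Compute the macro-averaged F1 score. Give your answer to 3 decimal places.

0.630

Per-class F1 score (2·TP/(2·TP+FP+FN)):
  order: TP=22, FP=6+4+1=11, FN=5+2+2=9 → 44/64 = 0.6875
  other: TP=9, FP=5+1+1=7, FN=6+2+3=11 → 18/36 = 0.5000
  greeting: TP=22, FP=2+2+4=8, FN=4+1+0=5 → 44/57 = 0.7719
  refund: TP=7, FP=2+3+0=5, FN=1+1+4=6 → 14/25 = 0.5600
Macro-F1 score = mean = (0.6875 + 0.5000 + 0.7719 + 0.5600) / 4 = 0.630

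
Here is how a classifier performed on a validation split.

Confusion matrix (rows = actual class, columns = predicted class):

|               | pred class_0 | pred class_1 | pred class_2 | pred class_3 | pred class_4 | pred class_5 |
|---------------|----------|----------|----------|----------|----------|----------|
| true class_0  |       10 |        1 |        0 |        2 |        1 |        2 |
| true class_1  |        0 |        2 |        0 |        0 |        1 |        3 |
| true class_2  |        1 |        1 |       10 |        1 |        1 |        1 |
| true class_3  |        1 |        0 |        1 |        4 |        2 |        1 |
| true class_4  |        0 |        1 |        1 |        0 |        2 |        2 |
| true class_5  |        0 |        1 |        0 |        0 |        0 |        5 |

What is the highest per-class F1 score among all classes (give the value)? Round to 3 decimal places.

0.741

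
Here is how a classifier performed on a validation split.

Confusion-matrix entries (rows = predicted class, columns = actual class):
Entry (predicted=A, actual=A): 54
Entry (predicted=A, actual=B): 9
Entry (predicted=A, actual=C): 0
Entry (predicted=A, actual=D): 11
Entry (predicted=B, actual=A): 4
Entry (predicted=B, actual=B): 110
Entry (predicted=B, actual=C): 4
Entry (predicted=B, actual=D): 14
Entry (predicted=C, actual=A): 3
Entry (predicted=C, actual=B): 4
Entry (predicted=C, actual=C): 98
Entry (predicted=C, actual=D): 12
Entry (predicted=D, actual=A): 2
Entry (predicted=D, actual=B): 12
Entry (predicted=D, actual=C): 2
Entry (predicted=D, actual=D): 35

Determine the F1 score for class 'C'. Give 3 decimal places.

0.887

One-vs-rest for 'C': TP = diagonal; FP = other classes predicted 'C'; FN = 'C' predicted as other.
F1 score = 2·TP/(2·TP+FP+FN).
C: TP=98, FP=3+4+12=19, FN=0+4+2=6 → 196/221 = 0.8869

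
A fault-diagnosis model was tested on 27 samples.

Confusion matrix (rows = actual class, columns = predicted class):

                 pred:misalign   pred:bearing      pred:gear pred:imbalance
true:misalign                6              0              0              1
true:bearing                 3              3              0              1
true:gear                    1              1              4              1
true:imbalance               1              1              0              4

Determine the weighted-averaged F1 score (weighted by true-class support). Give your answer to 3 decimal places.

0.628

Per-class F1 score (2·TP/(2·TP+FP+FN)):
  misalign: TP=6, FP=3+1+1=5, FN=0+0+1=1 → 12/18 = 0.6667
  bearing: TP=3, FP=0+1+1=2, FN=3+0+1=4 → 6/12 = 0.5000
  gear: TP=4, FP=0+0+0=0, FN=1+1+1=3 → 8/11 = 0.7273
  imbalance: TP=4, FP=1+1+1=3, FN=1+1+0=2 → 8/13 = 0.6154
Weighted-F1 score = Σ (supportᵢ/N)·F1 scoreᵢ with N=27: (7/27)·0.6667 + (7/27)·0.5000 + (7/27)·0.7273 + (6/27)·0.6154 = 0.628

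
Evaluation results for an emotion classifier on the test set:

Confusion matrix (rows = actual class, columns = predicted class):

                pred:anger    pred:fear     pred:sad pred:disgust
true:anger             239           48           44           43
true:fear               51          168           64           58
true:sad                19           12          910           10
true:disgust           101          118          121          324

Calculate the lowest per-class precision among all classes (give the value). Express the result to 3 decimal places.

0.486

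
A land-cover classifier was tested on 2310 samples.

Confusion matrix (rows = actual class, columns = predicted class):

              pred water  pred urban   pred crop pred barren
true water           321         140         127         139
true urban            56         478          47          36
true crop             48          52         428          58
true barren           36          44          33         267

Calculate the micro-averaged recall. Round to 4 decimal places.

0.6468

Micro-averaging pools counts across classes: ΣTP=1494, ΣFP=816, ΣFN=816.
Micro-recall = TP/(TP+FN) on pooled counts = 0.6468 (equals overall accuracy in single-label multiclass).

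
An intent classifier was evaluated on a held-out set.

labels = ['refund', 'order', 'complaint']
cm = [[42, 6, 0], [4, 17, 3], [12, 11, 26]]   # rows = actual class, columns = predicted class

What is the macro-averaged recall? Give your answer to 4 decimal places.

0.7046

Per-class recall (TP/(TP+FN)):
  refund: TP=42, FN=6+0=6 → 42/48 = 0.87500
  order: TP=17, FN=4+3=7 → 17/24 = 0.70833
  complaint: TP=26, FN=12+11=23 → 26/49 = 0.53061
Macro-recall = mean = (0.87500 + 0.70833 + 0.53061) / 3 = 0.7046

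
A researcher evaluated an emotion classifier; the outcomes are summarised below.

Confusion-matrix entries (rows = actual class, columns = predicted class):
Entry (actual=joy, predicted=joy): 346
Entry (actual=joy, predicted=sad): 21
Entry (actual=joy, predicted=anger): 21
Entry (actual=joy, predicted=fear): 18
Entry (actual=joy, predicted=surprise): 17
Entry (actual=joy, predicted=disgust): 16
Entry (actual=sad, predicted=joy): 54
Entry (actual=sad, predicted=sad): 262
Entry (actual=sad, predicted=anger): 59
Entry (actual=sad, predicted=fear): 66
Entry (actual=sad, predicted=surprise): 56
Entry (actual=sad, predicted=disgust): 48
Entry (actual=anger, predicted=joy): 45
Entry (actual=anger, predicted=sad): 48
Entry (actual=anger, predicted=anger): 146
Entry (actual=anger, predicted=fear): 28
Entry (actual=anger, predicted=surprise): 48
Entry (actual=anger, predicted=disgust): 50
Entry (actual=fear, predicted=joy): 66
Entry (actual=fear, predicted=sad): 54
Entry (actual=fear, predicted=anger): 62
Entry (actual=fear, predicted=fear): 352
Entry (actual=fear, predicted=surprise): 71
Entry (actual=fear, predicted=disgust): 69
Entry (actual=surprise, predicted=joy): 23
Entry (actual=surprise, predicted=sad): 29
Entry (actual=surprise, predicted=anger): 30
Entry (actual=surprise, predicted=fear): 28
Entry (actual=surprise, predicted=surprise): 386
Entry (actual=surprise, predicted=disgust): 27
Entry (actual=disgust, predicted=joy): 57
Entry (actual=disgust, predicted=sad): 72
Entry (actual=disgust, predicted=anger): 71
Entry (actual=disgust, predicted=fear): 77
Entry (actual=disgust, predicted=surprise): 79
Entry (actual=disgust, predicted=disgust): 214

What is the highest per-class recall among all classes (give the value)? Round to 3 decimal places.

0.788

Per-class recall (TP/(TP+FN)):
  joy: TP=346, FN=21+21+18+17+16=93 → 346/439 = 0.7882
  sad: TP=262, FN=54+59+66+56+48=283 → 262/545 = 0.4807
  anger: TP=146, FN=45+48+28+48+50=219 → 146/365 = 0.4000
  fear: TP=352, FN=66+54+62+71+69=322 → 352/674 = 0.5223
  surprise: TP=386, FN=23+29+30+28+27=137 → 386/523 = 0.7380
  disgust: TP=214, FN=57+72+71+77+79=356 → 214/570 = 0.3754
Highest is class 'joy' with recall = 0.788.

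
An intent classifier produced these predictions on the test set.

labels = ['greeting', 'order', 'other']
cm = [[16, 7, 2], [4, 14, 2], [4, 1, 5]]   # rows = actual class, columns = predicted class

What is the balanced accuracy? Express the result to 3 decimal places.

Balanced accuracy = mean of per-class recall.
  greeting: recall = 16/25 = 0.6400
  order: recall = 14/20 = 0.7000
  other: recall = 5/10 = 0.5000
Mean = (0.6400 + 0.7000 + 0.5000) / 3 = 0.613

0.613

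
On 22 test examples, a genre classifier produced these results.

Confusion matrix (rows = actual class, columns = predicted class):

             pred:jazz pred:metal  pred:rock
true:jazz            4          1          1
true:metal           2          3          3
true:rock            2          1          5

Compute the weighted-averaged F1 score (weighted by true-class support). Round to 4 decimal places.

Per-class F1 score (2·TP/(2·TP+FP+FN)):
  jazz: TP=4, FP=2+2=4, FN=1+1=2 → 8/14 = 0.57143
  metal: TP=3, FP=1+1=2, FN=2+3=5 → 6/13 = 0.46154
  rock: TP=5, FP=1+3=4, FN=2+1=3 → 10/17 = 0.58824
Weighted-F1 score = Σ (supportᵢ/N)·F1 scoreᵢ with N=22: (6/22)·0.57143 + (8/22)·0.46154 + (8/22)·0.58824 = 0.5376

0.5376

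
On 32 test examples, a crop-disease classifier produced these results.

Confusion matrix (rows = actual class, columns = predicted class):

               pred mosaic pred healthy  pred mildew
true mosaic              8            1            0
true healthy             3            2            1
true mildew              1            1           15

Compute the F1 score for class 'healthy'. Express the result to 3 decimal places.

0.400

Take TP from the diagonal, FP from the rest of the 'healthy' prediction marginal, FN from the rest of the 'healthy' actual marginal.
F1 score = 2·TP/(2·TP+FP+FN).
healthy: TP=2, FP=1+1=2, FN=3+1=4 → 4/10 = 0.4000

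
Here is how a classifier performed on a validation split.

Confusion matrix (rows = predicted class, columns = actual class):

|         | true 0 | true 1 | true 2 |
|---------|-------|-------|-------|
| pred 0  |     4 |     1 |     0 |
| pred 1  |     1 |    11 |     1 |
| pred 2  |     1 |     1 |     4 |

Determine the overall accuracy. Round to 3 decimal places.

0.792

Accuracy = trace / total = (4+11+4=19) / 24 = 19/24 = 0.792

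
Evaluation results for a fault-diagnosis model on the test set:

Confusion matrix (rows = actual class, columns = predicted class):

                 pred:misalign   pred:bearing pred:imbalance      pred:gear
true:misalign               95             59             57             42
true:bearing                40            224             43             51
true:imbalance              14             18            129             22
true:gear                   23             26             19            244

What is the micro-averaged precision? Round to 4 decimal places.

0.6257

Micro-averaging pools counts across classes: ΣTP=692, ΣFP=414, ΣFN=414.
Micro-precision = TP/(TP+FP) on pooled counts = 0.6257 (equals overall accuracy in single-label multiclass).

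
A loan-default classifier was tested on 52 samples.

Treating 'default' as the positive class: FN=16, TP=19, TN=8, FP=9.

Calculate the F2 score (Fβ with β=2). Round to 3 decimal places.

Fβ = (1+β²)·TP / ((1+β²)·TP + β²·FN + FP), with β²=4
= 5·19 / (5·19 + 4·16 + 9) = 0.565

0.565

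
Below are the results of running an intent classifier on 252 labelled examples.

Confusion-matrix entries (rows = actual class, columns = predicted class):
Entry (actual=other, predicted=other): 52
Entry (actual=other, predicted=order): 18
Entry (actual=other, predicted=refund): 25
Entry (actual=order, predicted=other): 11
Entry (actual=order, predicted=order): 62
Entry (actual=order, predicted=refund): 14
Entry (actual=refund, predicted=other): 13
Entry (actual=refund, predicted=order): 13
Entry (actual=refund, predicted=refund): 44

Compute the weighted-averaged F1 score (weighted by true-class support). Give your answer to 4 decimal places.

0.6269

Per-class F1 score (2·TP/(2·TP+FP+FN)):
  other: TP=52, FP=11+13=24, FN=18+25=43 → 104/171 = 0.60819
  order: TP=62, FP=18+13=31, FN=11+14=25 → 124/180 = 0.68889
  refund: TP=44, FP=25+14=39, FN=13+13=26 → 88/153 = 0.57516
Weighted-F1 score = Σ (supportᵢ/N)·F1 scoreᵢ with N=252: (95/252)·0.60819 + (87/252)·0.68889 + (70/252)·0.57516 = 0.6269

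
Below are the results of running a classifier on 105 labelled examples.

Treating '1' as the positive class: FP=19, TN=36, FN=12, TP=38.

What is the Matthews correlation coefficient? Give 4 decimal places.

0.4156

MCC = (TP·TN − FP·FN) / √((TP+FP)(TP+FN)(TN+FP)(TN+FN))
Numerator = 38·36 − 19·12 = 1140
Denominator = √(57·50·55·48) = √7524000 = 2742.9911
MCC = 1140 / 2742.9911 = 0.4156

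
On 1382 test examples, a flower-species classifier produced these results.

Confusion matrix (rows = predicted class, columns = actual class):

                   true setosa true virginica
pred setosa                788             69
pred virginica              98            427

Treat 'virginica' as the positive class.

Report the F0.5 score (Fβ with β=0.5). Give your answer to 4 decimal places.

Fβ = (1+β²)·TP / ((1+β²)·TP + β²·FN + FP), with β²=1/4
= 1.25·427 / (1.25·427 + 0.25·69 + 98) = 0.8224

0.8224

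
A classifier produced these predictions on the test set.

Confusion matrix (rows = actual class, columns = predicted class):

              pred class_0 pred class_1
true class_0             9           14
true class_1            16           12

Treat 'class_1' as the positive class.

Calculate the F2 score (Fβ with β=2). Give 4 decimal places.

Fβ = (1+β²)·TP / ((1+β²)·TP + β²·FN + FP), with β²=4
= 5·12 / (5·12 + 4·16 + 14) = 0.4348

0.4348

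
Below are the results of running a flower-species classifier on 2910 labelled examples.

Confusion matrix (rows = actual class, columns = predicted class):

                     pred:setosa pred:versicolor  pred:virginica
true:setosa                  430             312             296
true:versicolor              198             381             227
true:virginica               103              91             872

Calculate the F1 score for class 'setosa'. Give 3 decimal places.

0.486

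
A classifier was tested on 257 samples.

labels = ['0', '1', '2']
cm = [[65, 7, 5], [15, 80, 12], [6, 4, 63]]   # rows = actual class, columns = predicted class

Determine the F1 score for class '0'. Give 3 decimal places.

F1 score = 2·TP/(2·TP+FP+FN).
0: TP=65, FP=15+6=21, FN=7+5=12 → 130/163 = 0.7975

0.798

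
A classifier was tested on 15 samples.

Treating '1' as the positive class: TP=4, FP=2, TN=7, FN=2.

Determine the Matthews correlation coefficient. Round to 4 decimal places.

0.4444

MCC = (TP·TN − FP·FN) / √((TP+FP)(TP+FN)(TN+FP)(TN+FN))
Numerator = 4·7 − 2·2 = 24
Denominator = √(6·6·9·9) = √2916 = 54.0000
MCC = 24 / 54.0000 = 0.4444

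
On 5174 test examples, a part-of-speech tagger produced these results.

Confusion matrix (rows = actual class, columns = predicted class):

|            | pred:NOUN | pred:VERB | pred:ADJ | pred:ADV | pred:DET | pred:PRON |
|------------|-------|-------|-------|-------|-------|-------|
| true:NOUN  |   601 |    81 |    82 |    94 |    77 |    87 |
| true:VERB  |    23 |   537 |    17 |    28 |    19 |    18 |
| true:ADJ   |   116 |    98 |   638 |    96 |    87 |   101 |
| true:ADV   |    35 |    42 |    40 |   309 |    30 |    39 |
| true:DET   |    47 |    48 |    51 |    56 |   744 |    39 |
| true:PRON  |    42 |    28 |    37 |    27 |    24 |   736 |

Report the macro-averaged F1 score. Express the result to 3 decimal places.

Per-class F1 score (2·TP/(2·TP+FP+FN)):
  NOUN: TP=601, FP=23+116+35+47+42=263, FN=81+82+94+77+87=421 → 1202/1886 = 0.6373
  VERB: TP=537, FP=81+98+42+48+28=297, FN=23+17+28+19+18=105 → 1074/1476 = 0.7276
  ADJ: TP=638, FP=82+17+40+51+37=227, FN=116+98+96+87+101=498 → 1276/2001 = 0.6377
  ADV: TP=309, FP=94+28+96+56+27=301, FN=35+42+40+30+39=186 → 618/1105 = 0.5593
  DET: TP=744, FP=77+19+87+30+24=237, FN=47+48+51+56+39=241 → 1488/1966 = 0.7569
  PRON: TP=736, FP=87+18+101+39+39=284, FN=42+28+37+27+24=158 → 1472/1914 = 0.7691
Macro-F1 score = mean = (0.6373 + 0.7276 + 0.6377 + 0.5593 + 0.7569 + 0.7691) / 6 = 0.681

0.681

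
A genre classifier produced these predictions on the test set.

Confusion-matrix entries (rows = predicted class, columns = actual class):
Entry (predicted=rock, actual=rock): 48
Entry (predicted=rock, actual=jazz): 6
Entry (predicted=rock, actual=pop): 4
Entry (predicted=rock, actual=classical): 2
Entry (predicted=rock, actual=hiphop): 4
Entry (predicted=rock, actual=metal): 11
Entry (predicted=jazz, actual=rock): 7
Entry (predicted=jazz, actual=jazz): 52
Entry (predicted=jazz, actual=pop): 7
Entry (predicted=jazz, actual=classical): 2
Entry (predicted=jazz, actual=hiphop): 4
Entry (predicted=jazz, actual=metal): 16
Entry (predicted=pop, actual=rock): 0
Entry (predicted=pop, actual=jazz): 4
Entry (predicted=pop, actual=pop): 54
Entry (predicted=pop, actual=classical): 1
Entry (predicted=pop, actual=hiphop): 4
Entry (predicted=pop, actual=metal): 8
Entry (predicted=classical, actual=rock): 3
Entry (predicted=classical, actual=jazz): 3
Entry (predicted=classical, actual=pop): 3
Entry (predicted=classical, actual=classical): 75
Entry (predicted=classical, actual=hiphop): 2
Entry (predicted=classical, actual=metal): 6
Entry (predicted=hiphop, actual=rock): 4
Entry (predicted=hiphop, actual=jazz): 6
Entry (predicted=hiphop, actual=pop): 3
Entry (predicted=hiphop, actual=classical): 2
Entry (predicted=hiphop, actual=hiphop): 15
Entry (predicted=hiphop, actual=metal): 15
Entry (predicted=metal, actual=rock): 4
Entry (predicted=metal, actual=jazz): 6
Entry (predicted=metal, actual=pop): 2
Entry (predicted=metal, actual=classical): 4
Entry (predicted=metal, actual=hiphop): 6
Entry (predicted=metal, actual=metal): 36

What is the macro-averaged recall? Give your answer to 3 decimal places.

Per-class recall (TP/(TP+FN)):
  rock: TP=48, FN=7+0+3+4+4=18 → 48/66 = 0.7273
  jazz: TP=52, FN=6+4+3+6+6=25 → 52/77 = 0.6753
  pop: TP=54, FN=4+7+3+3+2=19 → 54/73 = 0.7397
  classical: TP=75, FN=2+2+1+2+4=11 → 75/86 = 0.8721
  hiphop: TP=15, FN=4+4+4+2+6=20 → 15/35 = 0.4286
  metal: TP=36, FN=11+16+8+6+15=56 → 36/92 = 0.3913
Macro-recall = mean = (0.7273 + 0.6753 + 0.7397 + 0.8721 + 0.4286 + 0.3913) / 6 = 0.639

0.639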